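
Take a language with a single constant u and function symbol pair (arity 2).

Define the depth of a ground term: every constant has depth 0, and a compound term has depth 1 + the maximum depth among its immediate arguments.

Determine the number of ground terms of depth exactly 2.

Let N_k count ground terms of depth at most k. Each non-constant term of depth ≤ k is some function symbol applied to depth-≤(k−1) arguments, giving N_k = 1 + N_{k-1}^2.
N_0 = 1
N_1 = 1 + 1^2 = 2
N_2 = 1 + 2^2 = 5
Terms of depth exactly 2: N_2 − N_1 = 5 − 2 = 3.

3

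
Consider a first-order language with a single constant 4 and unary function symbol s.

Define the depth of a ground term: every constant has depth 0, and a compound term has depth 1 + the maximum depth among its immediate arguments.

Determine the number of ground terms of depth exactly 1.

Write N_k for the number of ground terms of depth ≤ k. A term of depth ≤ k is either a constant or a function symbol applied to arguments of depth ≤ k−1, so N_k = 1 + N_{k-1}.
N_0 = 1
N_1 = 1 + 1 = 2
Terms of depth exactly 1: N_1 − N_0 = 2 − 1 = 1.

1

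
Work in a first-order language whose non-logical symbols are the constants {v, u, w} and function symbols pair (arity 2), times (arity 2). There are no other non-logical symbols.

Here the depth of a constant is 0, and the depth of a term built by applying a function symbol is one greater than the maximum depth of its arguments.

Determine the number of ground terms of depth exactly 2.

864

Write N_k for the number of ground terms of depth ≤ k. A term of depth ≤ k is either a constant or a function symbol applied to arguments of depth ≤ k−1, so N_k = 3 + N_{k-1}^2 + N_{k-1}^2.
N_0 = 3
N_1 = 3 + 3^2 + 3^2 = 21
N_2 = 3 + 21^2 + 21^2 = 885
Terms of depth exactly 2: N_2 − N_1 = 885 − 21 = 864.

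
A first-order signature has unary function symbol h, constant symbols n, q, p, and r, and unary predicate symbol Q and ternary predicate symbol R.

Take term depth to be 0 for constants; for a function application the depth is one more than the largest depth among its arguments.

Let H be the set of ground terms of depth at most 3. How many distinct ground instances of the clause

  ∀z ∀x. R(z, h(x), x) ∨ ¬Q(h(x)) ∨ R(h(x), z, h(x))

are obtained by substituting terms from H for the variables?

Ground terms of depth ≤ 3:
  Write N_k for the number of ground terms of depth ≤ k. A term of depth ≤ k is either a constant or a function symbol applied to arguments of depth ≤ k−1, so N_k = 4 + N_{k-1}.
  N_0 = 4
  N_1 = 4 + 4 = 8
  N_2 = 4 + 8 = 12
  N_3 = 4 + 12 = 16
So there are 16 ground terms available for substitution.
The clause has 2 distinct variables (z, x), each appearing in the body. In the free term algebra distinct substitutions yield syntactically distinct ground instances.
Number of ground instances = 16^2 = 256.

256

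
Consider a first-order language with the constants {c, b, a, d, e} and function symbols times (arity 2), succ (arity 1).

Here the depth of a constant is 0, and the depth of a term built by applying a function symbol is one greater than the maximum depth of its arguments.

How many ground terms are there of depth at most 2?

Write N_k for the number of ground terms of depth ≤ k. A term of depth ≤ k is either a constant or a function symbol applied to arguments of depth ≤ k−1, so N_k = 5 + N_{k-1}^2 + N_{k-1}.
N_0 = 5
N_1 = 5 + 5^2 + 5 = 35
N_2 = 5 + 35^2 + 35 = 1265

1265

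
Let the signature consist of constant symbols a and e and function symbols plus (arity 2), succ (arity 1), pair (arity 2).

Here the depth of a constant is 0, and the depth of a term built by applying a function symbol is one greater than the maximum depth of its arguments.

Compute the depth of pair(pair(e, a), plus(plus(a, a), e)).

depth(pair(e, a)) = 1 + max(0, 0) = 1
depth(plus(a, a)) = 1 + max(0, 0) = 1
depth(plus(plus(a, a), e)) = 1 + max(1, 0) = 2
depth(pair(pair(e, a), plus(plus(a, a), e))) = 1 + max(1, 2) = 3

3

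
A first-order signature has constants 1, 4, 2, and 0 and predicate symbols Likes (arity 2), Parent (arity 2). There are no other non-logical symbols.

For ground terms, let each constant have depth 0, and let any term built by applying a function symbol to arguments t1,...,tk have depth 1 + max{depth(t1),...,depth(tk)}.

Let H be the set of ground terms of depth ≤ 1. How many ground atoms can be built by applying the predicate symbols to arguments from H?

First count ground terms of depth ≤ 1.
With no function symbols every ground term is a constant, so there are exactly 4 ground terms at every depth bound.
N_0 = 4
N_1 = 4
So |H| = 4.
A ground atom is a predicate applied to a tuple of terms from H, so the count is the sum over predicates of |H|^arity:
  Likes: 4^2 = 16;  Parent: 4^2 = 16
Total ground atoms: 16 + 16 = 32.

32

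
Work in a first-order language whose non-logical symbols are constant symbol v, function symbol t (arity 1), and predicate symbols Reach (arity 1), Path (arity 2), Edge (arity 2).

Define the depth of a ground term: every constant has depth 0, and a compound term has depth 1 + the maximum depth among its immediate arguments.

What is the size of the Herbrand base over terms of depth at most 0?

3

First count ground terms of depth ≤ 0.
Count level by level. With function symbols t/1, the terms of depth ≤ k are the 1 constant together with each function applied to depth-≤(k−1) tuples, so N_k = 1 + N_{k-1}.
N_0 = 1
Explicitly: v.
So |H| = 1.
Ground atoms are formed by filling each argument slot of a predicate with a term from H, so an r-ary predicate gives |H|^r atoms:
  Reach: 1;  Path: 1^2 = 1;  Edge: 1^2 = 1
Total ground atoms: 1 + 1 + 1 = 3.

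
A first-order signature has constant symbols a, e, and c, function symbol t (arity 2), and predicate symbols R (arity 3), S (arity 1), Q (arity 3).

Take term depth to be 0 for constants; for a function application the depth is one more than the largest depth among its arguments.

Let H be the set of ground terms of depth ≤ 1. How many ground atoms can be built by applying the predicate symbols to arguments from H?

3468

First count ground terms of depth ≤ 1.
Let N_k count ground terms of depth at most k. Each non-constant term of depth ≤ k is some function symbol applied to depth-≤(k−1) arguments, giving N_k = 3 + N_{k-1}^2.
N_0 = 3
N_1 = 3 + 3^2 = 12
Explicitly: a, e, c, t(a, a), t(a, e), t(a, c), t(e, a), t(e, e), t(e, c), t(c, a), t(c, e), t(c, c).
So |H| = 12.
For each predicate symbol, the number of ground atoms is |H| raised to its arity; summing:
  R: 12^3 = 1728;  S: 12;  Q: 12^3 = 1728
Total ground atoms: 1728 + 12 + 1728 = 3468.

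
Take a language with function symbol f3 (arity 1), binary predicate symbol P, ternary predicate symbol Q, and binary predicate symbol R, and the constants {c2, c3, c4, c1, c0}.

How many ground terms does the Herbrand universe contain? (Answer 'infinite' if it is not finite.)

The signature has at least one function symbol (f3, arity 1) and at least one constant (c2).
Iterating f3 gives infinitely many distinct ground terms: c2, f3(c2), f3(f3(c2)), ...
So the Herbrand universe is infinite.

infinite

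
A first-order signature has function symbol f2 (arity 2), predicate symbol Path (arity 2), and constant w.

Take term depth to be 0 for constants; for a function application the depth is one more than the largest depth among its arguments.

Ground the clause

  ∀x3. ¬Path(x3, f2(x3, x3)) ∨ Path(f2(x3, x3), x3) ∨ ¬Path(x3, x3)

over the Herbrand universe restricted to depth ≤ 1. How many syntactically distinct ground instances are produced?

Ground terms of depth ≤ 1:
  Write N_k for the number of ground terms of depth ≤ k. A term of depth ≤ k is either a constant or a function symbol applied to arguments of depth ≤ k−1, so N_k = 1 + N_{k-1}^2.
  N_0 = 1
  N_1 = 1 + 1^2 = 2
  Explicitly: w, f2(w, w).
So there are 2 ground terms available for substitution.
There is 1 variable to instantiate (x3),  occurring in at least one literal, so different choices give different ground instances.
Number of ground instances = 2.

2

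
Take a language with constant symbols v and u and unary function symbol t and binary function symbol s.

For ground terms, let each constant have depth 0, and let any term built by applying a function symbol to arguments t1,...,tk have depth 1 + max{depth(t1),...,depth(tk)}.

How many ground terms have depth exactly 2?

66

If N_k denotes the number of depth-≤k ground terms, the 2 constants give N_0 = 2, and each function symbol of arity r contributes N_{k-1}^r new terms at level k: N_k = 2 + N_{k-1} + N_{k-1}^2.
N_0 = 2
N_1 = 2 + 2 + 2^2 = 8
N_2 = 2 + 8 + 8^2 = 74
Terms of depth exactly 2: N_2 − N_1 = 74 − 8 = 66.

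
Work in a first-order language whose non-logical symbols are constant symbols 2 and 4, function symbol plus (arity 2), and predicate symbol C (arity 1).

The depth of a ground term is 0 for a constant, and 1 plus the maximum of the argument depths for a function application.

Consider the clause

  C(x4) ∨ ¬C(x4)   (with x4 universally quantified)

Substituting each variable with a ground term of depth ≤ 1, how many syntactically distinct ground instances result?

Ground terms of depth ≤ 1:
  Let N_k count ground terms of depth at most k. Each non-constant term of depth ≤ k is some function symbol applied to depth-≤(k−1) arguments, giving N_k = 2 + N_{k-1}^2.
  N_0 = 2
  N_1 = 2 + 2^2 = 6
So there are 6 ground terms available for substitution.
The body mentions the single quantified variable x4; since ground terms form a free algebra, no two substitutions collapse to the same formula.
Number of ground instances = 6.

6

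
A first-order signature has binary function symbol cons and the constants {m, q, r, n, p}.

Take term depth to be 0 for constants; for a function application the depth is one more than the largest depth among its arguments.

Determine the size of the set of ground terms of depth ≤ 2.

905

If N_k denotes the number of depth-≤k ground terms, the 5 constants give N_0 = 5, and each function symbol of arity r contributes N_{k-1}^r new terms at level k: N_k = 5 + N_{k-1}^2.
N_0 = 5
N_1 = 5 + 5^2 = 30
N_2 = 5 + 30^2 = 905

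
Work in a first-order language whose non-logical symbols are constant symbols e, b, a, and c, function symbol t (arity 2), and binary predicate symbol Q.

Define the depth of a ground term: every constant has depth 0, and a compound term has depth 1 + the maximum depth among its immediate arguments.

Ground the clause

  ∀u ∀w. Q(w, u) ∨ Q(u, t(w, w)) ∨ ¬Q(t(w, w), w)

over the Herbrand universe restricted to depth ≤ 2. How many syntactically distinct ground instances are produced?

163216

Ground terms of depth ≤ 2:
  Let N_k count ground terms of depth at most k. Each non-constant term of depth ≤ k is some function symbol applied to depth-≤(k−1) arguments, giving N_k = 4 + N_{k-1}^2.
  N_0 = 4
  N_1 = 4 + 4^2 = 20
  N_2 = 4 + 20^2 = 404
So there are 404 ground terms available for substitution.
The clause has 2 distinct variables (u, w), each appearing in the body. In the free term algebra distinct substitutions yield syntactically distinct ground instances.
Number of ground instances = 404^2 = 163216.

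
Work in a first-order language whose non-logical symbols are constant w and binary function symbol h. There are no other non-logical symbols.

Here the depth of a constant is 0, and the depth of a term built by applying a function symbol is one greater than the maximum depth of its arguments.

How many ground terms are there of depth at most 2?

Count level by level. With function symbols h/2, the terms of depth ≤ k are the 1 constant together with each function applied to depth-≤(k−1) tuples, so N_k = 1 + N_{k-1}^2.
N_0 = 1
N_1 = 1 + 1^2 = 2
N_2 = 1 + 2^2 = 5

5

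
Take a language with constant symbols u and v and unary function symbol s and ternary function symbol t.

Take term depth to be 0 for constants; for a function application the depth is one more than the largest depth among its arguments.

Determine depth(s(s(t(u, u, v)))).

3

depth(t(u, u, v)) = 1 + max(0, 0, 0) = 1
depth(s(t(u, u, v))) = 1 + depth(t(u, u, v)) = 1 + 1 = 2
depth(s(s(t(u, u, v)))) = 1 + depth(s(t(u, u, v))) = 1 + 2 = 3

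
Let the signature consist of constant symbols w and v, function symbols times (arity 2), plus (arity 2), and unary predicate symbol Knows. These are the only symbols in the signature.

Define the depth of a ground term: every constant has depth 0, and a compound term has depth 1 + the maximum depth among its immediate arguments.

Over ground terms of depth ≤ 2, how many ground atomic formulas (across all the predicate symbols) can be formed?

First count ground terms of depth ≤ 2.
Count level by level. With function symbols times/2, plus/2, the terms of depth ≤ k are the 2 constants together with each function applied to depth-≤(k−1) tuples, so N_k = 2 + N_{k-1}^2 + N_{k-1}^2.
N_0 = 2
N_1 = 2 + 2^2 + 2^2 = 10
N_2 = 2 + 10^2 + 10^2 = 202
So |H| = 202.
Ground atoms are formed by filling each argument slot of a predicate with a term from H, so an r-ary predicate gives |H|^r atoms:
  Knows: 202
Total ground atoms: 202.

202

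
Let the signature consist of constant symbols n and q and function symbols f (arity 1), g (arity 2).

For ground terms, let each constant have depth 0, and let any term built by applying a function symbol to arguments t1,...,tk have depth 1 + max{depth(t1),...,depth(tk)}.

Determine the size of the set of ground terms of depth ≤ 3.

Write N_k for the number of ground terms of depth ≤ k. A term of depth ≤ k is either a constant or a function symbol applied to arguments of depth ≤ k−1, so N_k = 2 + N_{k-1} + N_{k-1}^2.
N_0 = 2
N_1 = 2 + 2 + 2^2 = 8
N_2 = 2 + 8 + 8^2 = 74
N_3 = 2 + 74 + 74^2 = 5552

5552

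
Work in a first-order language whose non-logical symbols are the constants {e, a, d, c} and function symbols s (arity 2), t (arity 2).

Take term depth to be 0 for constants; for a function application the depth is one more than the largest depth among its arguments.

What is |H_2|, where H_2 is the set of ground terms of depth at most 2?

2596

If N_k denotes the number of depth-≤k ground terms, the 4 constants give N_0 = 4, and each function symbol of arity r contributes N_{k-1}^r new terms at level k: N_k = 4 + N_{k-1}^2 + N_{k-1}^2.
N_0 = 4
N_1 = 4 + 4^2 + 4^2 = 36
N_2 = 4 + 36^2 + 36^2 = 2596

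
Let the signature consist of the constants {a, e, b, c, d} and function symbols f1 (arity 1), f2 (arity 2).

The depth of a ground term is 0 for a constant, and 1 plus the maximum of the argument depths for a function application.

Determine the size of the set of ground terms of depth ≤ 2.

Let N_k = |{terms of depth ≤ k}|. Then N_0 = 5 and N_k = 5 + N_{k-1} + N_{k-1}^2 for k ≥ 1 (one summand per function symbol, arity giving the exponent).
N_0 = 5
N_1 = 5 + 5 + 5^2 = 35
N_2 = 5 + 35 + 35^2 = 1265

1265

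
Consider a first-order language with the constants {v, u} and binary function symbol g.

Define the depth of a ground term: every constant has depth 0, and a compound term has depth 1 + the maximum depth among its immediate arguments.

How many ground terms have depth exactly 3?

Count level by level. With function symbols g/2, the terms of depth ≤ k are the 2 constants together with each function applied to depth-≤(k−1) tuples, so N_k = 2 + N_{k-1}^2.
N_0 = 2
N_1 = 2 + 2^2 = 6
N_2 = 2 + 6^2 = 38
N_3 = 2 + 38^2 = 1446
Terms of depth exactly 3: N_3 − N_2 = 1446 − 38 = 1408.

1408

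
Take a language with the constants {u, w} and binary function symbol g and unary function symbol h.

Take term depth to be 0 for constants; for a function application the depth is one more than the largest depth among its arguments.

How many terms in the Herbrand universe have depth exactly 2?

66

If N_k denotes the number of depth-≤k ground terms, the 2 constants give N_0 = 2, and each function symbol of arity r contributes N_{k-1}^r new terms at level k: N_k = 2 + N_{k-1}^2 + N_{k-1}.
N_0 = 2
N_1 = 2 + 2^2 + 2 = 8
N_2 = 2 + 8^2 + 8 = 74
Terms of depth exactly 2: N_2 − N_1 = 74 − 8 = 66.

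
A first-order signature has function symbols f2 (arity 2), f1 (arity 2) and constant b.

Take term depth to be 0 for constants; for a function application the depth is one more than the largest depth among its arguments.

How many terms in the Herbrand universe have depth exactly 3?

704

Let N_k = |{terms of depth ≤ k}|. Then N_0 = 1 and N_k = 1 + N_{k-1}^2 + N_{k-1}^2 for k ≥ 1 (one summand per function symbol, arity giving the exponent).
N_0 = 1
N_1 = 1 + 1^2 + 1^2 = 3
N_2 = 1 + 3^2 + 3^2 = 19
N_3 = 1 + 19^2 + 19^2 = 723
Terms of depth exactly 3: N_3 − N_2 = 723 − 19 = 704.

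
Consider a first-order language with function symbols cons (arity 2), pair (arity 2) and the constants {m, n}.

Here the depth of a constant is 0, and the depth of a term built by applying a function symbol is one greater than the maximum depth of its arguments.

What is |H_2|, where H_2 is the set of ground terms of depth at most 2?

202

Let N_k count ground terms of depth at most k. Each non-constant term of depth ≤ k is some function symbol applied to depth-≤(k−1) arguments, giving N_k = 2 + N_{k-1}^2 + N_{k-1}^2.
N_0 = 2
N_1 = 2 + 2^2 + 2^2 = 10
N_2 = 2 + 10^2 + 10^2 = 202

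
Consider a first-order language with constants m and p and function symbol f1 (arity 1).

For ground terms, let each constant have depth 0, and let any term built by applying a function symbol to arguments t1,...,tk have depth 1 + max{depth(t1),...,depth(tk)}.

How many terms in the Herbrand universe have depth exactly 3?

2

If N_k denotes the number of depth-≤k ground terms, the 2 constants give N_0 = 2, and each function symbol of arity r contributes N_{k-1}^r new terms at level k: N_k = 2 + N_{k-1}.
N_0 = 2
N_1 = 2 + 2 = 4
N_2 = 2 + 4 = 6
N_3 = 2 + 6 = 8
Terms of depth exactly 3: N_3 − N_2 = 8 − 6 = 2.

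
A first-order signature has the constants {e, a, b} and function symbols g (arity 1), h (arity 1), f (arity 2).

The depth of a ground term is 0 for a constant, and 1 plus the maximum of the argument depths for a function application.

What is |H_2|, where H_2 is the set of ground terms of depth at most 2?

363

Count level by level. With function symbols g/1, h/1, f/2, the terms of depth ≤ k are the 3 constants together with each function applied to depth-≤(k−1) tuples, so N_k = 3 + N_{k-1} + N_{k-1} + N_{k-1}^2.
N_0 = 3
N_1 = 3 + 3 + 3 + 3^2 = 18
N_2 = 3 + 18 + 18 + 18^2 = 363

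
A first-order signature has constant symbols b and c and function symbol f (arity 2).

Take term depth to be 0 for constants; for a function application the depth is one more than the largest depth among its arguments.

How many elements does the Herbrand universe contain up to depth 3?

1446

If N_k denotes the number of depth-≤k ground terms, the 2 constants give N_0 = 2, and each function symbol of arity r contributes N_{k-1}^r new terms at level k: N_k = 2 + N_{k-1}^2.
N_0 = 2
N_1 = 2 + 2^2 = 6
N_2 = 2 + 6^2 = 38
N_3 = 2 + 38^2 = 1446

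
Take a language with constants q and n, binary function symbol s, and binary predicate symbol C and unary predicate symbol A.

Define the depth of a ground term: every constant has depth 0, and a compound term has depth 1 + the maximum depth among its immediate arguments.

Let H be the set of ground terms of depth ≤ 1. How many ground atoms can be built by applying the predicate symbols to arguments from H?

42

First count ground terms of depth ≤ 1.
Let N_k = |{terms of depth ≤ k}|. Then N_0 = 2 and N_k = 2 + N_{k-1}^2 for k ≥ 1 (one summand per function symbol, arity giving the exponent).
N_0 = 2
N_1 = 2 + 2^2 = 6
Explicitly: q, n, s(q, q), s(q, n), s(n, q), s(n, n).
So |H| = 6.
A ground atom is a predicate applied to a tuple of terms from H, so the count is the sum over predicates of |H|^arity:
  C: 6^2 = 36;  A: 6
Total ground atoms: 36 + 6 = 42.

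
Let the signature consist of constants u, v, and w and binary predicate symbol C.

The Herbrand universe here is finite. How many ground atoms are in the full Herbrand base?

With no function symbols, the Herbrand universe is just the 3 constants.
Ground atoms per predicate: C: 3^2 = 9.
Herbrand base size = 9 = 9.

9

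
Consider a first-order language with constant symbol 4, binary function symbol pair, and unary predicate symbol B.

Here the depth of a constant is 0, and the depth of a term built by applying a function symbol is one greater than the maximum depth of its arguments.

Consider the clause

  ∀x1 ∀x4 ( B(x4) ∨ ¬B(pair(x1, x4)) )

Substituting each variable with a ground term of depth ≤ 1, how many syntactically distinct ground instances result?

4

Ground terms of depth ≤ 1:
  Let N_k = |{terms of depth ≤ k}|. Then N_0 = 1 and N_k = 1 + N_{k-1}^2 for k ≥ 1 (one summand per function symbol, arity giving the exponent).
  N_0 = 1
  N_1 = 1 + 1^2 = 2
  Explicitly: 4, pair(4, 4).
So there are 2 ground terms available for substitution.
The clause has 2 distinct variables (x1, x4), each appearing in the body. In the free term algebra distinct substitutions yield syntactically distinct ground instances.
Number of ground instances = 2^2 = 4.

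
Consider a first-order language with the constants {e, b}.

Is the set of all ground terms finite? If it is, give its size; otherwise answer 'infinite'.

2

There are no function symbols, so every ground term is one of the 2 constants.
The Herbrand universe is {e, b}, which is finite with 2 elements.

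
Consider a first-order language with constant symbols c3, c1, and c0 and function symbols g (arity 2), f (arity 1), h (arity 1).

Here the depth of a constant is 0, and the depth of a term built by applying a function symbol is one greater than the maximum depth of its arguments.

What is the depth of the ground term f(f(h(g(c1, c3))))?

depth(g(c1, c3)) = 1 + max(0, 0) = 1
depth(h(g(c1, c3))) = 1 + depth(g(c1, c3)) = 1 + 1 = 2
depth(f(h(g(c1, c3)))) = 1 + depth(h(g(c1, c3))) = 1 + 2 = 3
depth(f(f(h(g(c1, c3))))) = 1 + depth(f(h(g(c1, c3)))) = 1 + 3 = 4

4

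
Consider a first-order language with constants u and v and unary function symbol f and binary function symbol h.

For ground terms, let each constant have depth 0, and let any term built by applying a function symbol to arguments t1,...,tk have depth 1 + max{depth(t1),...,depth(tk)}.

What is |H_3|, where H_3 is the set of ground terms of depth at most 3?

Let N_k count ground terms of depth at most k. Each non-constant term of depth ≤ k is some function symbol applied to depth-≤(k−1) arguments, giving N_k = 2 + N_{k-1} + N_{k-1}^2.
N_0 = 2
N_1 = 2 + 2 + 2^2 = 8
N_2 = 2 + 8 + 8^2 = 74
N_3 = 2 + 74 + 74^2 = 5552

5552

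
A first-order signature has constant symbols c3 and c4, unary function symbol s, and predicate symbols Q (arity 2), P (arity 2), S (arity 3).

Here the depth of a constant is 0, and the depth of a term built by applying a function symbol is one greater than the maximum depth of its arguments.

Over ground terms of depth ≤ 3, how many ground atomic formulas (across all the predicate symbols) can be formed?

First count ground terms of depth ≤ 3.
Write N_k for the number of ground terms of depth ≤ k. A term of depth ≤ k is either a constant or a function symbol applied to arguments of depth ≤ k−1, so N_k = 2 + N_{k-1}.
N_0 = 2
N_1 = 2 + 2 = 4
N_2 = 2 + 4 = 6
N_3 = 2 + 6 = 8
Explicitly: c3, c4, s(c3), s(c4), s(s(c3)), s(s(c4)), s(s(s(c3))), s(s(s(c4))).
So |H| = 8.
Ground atoms are formed by filling each argument slot of a predicate with a term from H, so an r-ary predicate gives |H|^r atoms:
  Q: 8^2 = 64;  P: 8^2 = 64;  S: 8^3 = 512
Total ground atoms: 64 + 64 + 512 = 640.

640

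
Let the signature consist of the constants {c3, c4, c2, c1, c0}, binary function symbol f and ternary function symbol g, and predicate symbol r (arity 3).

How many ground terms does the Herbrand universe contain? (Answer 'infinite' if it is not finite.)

infinite

The signature has at least one function symbol (f, arity 2) and at least one constant (c3).
Iterating f gives infinitely many distinct ground terms: c3, f(c3, c3), f(f(c3, c3), f(c3, c3)), ...
So the Herbrand universe is infinite.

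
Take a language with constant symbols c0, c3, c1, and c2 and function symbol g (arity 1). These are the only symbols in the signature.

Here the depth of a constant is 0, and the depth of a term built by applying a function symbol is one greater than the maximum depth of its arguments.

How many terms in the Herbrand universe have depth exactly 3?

4

If N_k denotes the number of depth-≤k ground terms, the 4 constants give N_0 = 4, and each function symbol of arity r contributes N_{k-1}^r new terms at level k: N_k = 4 + N_{k-1}.
N_0 = 4
N_1 = 4 + 4 = 8
N_2 = 4 + 8 = 12
N_3 = 4 + 12 = 16
Terms of depth exactly 3: N_3 − N_2 = 16 − 12 = 4.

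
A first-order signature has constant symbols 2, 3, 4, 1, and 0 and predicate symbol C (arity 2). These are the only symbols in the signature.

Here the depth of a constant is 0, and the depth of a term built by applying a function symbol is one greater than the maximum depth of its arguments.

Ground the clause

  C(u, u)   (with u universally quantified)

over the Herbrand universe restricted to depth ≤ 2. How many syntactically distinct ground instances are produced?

5

Ground terms of depth ≤ 2:
  With no function symbols every ground term is a constant, so there are exactly 5 ground terms at every depth bound.
  N_0 = 5
  N_1 = 5
  N_2 = 5
So there are 5 ground terms available for substitution.
There is 1 variable to instantiate (u),  occurring in at least one literal, so different choices give different ground instances.
Number of ground instances = 5.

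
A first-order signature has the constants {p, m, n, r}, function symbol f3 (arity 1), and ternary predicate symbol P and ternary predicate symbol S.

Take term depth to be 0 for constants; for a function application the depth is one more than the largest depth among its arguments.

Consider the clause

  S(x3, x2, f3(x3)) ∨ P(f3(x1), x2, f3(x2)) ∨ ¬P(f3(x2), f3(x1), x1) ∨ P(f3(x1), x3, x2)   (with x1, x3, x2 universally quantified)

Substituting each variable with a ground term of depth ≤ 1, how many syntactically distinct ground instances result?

512

Ground terms of depth ≤ 1:
  Count level by level. With function symbols f3/1, the terms of depth ≤ k are the 4 constants together with each function applied to depth-≤(k−1) tuples, so N_k = 4 + N_{k-1}.
  N_0 = 4
  N_1 = 4 + 4 = 8
  Explicitly: p, m, n, r, f3(p), f3(m), f3(n), f3(r).
So there are 8 ground terms available for substitution.
The clause has 3 distinct variables (x1, x3, x2), each appearing in the body. In the free term algebra distinct substitutions yield syntactically distinct ground instances.
Number of ground instances = 8^3 = 512.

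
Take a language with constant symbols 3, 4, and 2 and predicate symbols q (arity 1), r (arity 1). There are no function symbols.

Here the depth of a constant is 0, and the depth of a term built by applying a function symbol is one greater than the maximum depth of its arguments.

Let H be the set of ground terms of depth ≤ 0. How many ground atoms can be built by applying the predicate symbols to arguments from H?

First count ground terms of depth ≤ 0.
With no function symbols every ground term is a constant, so there are exactly 3 ground terms at every depth bound.
N_0 = 3
So |H| = 3.
Each predicate of arity r yields |H|^r ground atoms (one per choice of an r-tuple from H):
  q: 3;  r: 3
Total ground atoms: 3 + 3 = 6.

6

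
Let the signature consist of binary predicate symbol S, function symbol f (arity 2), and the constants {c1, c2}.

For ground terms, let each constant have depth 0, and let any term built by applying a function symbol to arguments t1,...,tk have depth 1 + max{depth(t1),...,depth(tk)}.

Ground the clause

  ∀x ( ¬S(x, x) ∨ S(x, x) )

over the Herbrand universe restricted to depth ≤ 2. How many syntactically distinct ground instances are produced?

38

Ground terms of depth ≤ 2:
  Let N_k count ground terms of depth at most k. Each non-constant term of depth ≤ k is some function symbol applied to depth-≤(k−1) arguments, giving N_k = 2 + N_{k-1}^2.
  N_0 = 2
  N_1 = 2 + 2^2 = 6
  N_2 = 2 + 6^2 = 38
So there are 38 ground terms available for substitution.
The variable x ranges independently over the available ground terms, and distinct assignments produce distinct instances.
Number of ground instances = 38.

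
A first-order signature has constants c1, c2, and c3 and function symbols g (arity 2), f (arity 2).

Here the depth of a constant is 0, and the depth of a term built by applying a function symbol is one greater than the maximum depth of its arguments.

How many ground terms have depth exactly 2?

864

Write N_k for the number of ground terms of depth ≤ k. A term of depth ≤ k is either a constant or a function symbol applied to arguments of depth ≤ k−1, so N_k = 3 + N_{k-1}^2 + N_{k-1}^2.
N_0 = 3
N_1 = 3 + 3^2 + 3^2 = 21
N_2 = 3 + 21^2 + 21^2 = 885
Terms of depth exactly 2: N_2 − N_1 = 885 − 21 = 864.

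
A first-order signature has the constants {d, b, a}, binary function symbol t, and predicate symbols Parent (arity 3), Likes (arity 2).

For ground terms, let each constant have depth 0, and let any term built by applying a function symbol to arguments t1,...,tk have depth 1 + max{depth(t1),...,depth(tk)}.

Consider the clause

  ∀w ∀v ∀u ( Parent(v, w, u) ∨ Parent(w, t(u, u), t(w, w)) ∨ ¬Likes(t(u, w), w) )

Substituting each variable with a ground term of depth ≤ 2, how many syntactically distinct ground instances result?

Ground terms of depth ≤ 2:
  Let N_k count ground terms of depth at most k. Each non-constant term of depth ≤ k is some function symbol applied to depth-≤(k−1) arguments, giving N_k = 3 + N_{k-1}^2.
  N_0 = 3
  N_1 = 3 + 3^2 = 12
  N_2 = 3 + 12^2 = 147
So there are 147 ground terms available for substitution.
Each of w, v, u ranges independently over the available ground terms, and distinct assignments produce distinct instances.
Number of ground instances = 147^3 = 3176523.

3176523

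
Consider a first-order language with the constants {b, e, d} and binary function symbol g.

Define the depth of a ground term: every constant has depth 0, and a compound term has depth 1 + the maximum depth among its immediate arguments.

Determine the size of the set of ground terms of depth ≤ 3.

21612

If N_k denotes the number of depth-≤k ground terms, the 3 constants give N_0 = 3, and each function symbol of arity r contributes N_{k-1}^r new terms at level k: N_k = 3 + N_{k-1}^2.
N_0 = 3
N_1 = 3 + 3^2 = 12
N_2 = 3 + 12^2 = 147
N_3 = 3 + 147^2 = 21612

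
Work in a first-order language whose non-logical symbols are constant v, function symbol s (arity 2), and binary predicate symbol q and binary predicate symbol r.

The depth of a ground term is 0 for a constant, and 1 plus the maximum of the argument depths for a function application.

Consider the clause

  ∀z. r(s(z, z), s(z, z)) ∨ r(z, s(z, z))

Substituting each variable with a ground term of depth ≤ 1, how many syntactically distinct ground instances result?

2

Ground terms of depth ≤ 1:
  If N_k denotes the number of depth-≤k ground terms, the 1 constant gives N_0 = 1, and each function symbol of arity r contributes N_{k-1}^r new terms at level k: N_k = 1 + N_{k-1}^2.
  N_0 = 1
  N_1 = 1 + 1^2 = 2
  Explicitly: v, s(v, v).
So there are 2 ground terms available for substitution.
The body mentions the single quantified variable z; since ground terms form a free algebra, no two substitutions collapse to the same formula.
Number of ground instances = 2.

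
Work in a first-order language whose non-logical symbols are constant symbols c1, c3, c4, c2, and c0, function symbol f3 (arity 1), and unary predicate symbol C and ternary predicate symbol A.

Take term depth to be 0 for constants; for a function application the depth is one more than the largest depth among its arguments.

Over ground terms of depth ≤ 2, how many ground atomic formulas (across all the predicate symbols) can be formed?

3390

First count ground terms of depth ≤ 2.
Count level by level. With function symbols f3/1, the terms of depth ≤ k are the 5 constants together with each function applied to depth-≤(k−1) tuples, so N_k = 5 + N_{k-1}.
N_0 = 5
N_1 = 5 + 5 = 10
N_2 = 5 + 10 = 15
So |H| = 15.
Each predicate of arity r yields |H|^r ground atoms (one per choice of an r-tuple from H):
  C: 15;  A: 15^3 = 3375
Total ground atoms: 15 + 3375 = 3390.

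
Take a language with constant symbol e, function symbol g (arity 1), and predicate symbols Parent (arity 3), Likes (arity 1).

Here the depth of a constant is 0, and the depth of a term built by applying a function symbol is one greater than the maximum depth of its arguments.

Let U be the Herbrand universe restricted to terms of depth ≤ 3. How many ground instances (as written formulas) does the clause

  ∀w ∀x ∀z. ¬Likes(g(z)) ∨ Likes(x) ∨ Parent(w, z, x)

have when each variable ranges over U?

Ground terms of depth ≤ 3:
  Let N_k count ground terms of depth at most k. Each non-constant term of depth ≤ k is some function symbol applied to depth-≤(k−1) arguments, giving N_k = 1 + N_{k-1}.
  N_0 = 1
  N_1 = 1 + 1 = 2
  N_2 = 1 + 2 = 3
  N_3 = 1 + 3 = 4
  Explicitly: e, g(e), g(g(e)), g(g(g(e))).
So there are 4 ground terms available for substitution.
The body mentions every one of the 3 quantified variables; since ground terms form a free algebra, no two substitutions collapse to the same formula.
Number of ground instances = 4^3 = 64.

64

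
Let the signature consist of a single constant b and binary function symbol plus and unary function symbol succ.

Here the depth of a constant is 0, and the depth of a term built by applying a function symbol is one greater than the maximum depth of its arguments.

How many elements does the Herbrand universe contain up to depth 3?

183

Let N_k count ground terms of depth at most k. Each non-constant term of depth ≤ k is some function symbol applied to depth-≤(k−1) arguments, giving N_k = 1 + N_{k-1}^2 + N_{k-1}.
N_0 = 1
N_1 = 1 + 1^2 + 1 = 3
N_2 = 1 + 3^2 + 3 = 13
N_3 = 1 + 13^2 + 13 = 183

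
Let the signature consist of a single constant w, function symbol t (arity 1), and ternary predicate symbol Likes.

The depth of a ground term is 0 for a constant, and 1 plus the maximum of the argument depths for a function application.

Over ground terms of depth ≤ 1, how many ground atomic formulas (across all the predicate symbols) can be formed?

First count ground terms of depth ≤ 1.
Let N_k = |{terms of depth ≤ k}|. Then N_0 = 1 and N_k = 1 + N_{k-1} for k ≥ 1 (one summand per function symbol, arity giving the exponent).
N_0 = 1
N_1 = 1 + 1 = 2
So |H| = 2.
Ground atoms are formed by filling each argument slot of a predicate with a term from H, so an r-ary predicate gives |H|^r atoms:
  Likes: 2^3 = 8
Total ground atoms: 8.

8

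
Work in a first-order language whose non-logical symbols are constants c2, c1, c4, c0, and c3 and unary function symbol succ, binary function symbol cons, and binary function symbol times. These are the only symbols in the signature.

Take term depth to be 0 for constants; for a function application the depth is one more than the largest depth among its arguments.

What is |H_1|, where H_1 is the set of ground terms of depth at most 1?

Let N_k = |{terms of depth ≤ k}|. Then N_0 = 5 and N_k = 5 + N_{k-1} + N_{k-1}^2 + N_{k-1}^2 for k ≥ 1 (one summand per function symbol, arity giving the exponent).
N_0 = 5
N_1 = 5 + 5 + 5^2 + 5^2 = 60

60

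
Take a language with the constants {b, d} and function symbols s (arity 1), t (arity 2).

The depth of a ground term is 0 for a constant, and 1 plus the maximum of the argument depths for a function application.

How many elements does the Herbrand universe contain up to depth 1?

8

Let N_k = |{terms of depth ≤ k}|. Then N_0 = 2 and N_k = 2 + N_{k-1} + N_{k-1}^2 for k ≥ 1 (one summand per function symbol, arity giving the exponent).
N_0 = 2
N_1 = 2 + 2 + 2^2 = 8
Explicitly: b, d, s(b), s(d), t(b, b), t(b, d), t(d, b), t(d, d).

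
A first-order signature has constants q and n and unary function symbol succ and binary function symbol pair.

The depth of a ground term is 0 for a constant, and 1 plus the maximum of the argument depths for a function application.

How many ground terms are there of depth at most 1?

Write N_k for the number of ground terms of depth ≤ k. A term of depth ≤ k is either a constant or a function symbol applied to arguments of depth ≤ k−1, so N_k = 2 + N_{k-1} + N_{k-1}^2.
N_0 = 2
N_1 = 2 + 2 + 2^2 = 8

8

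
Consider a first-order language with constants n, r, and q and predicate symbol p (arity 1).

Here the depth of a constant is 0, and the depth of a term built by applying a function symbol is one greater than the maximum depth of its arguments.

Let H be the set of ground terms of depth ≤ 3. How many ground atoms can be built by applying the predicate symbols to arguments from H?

First count ground terms of depth ≤ 3.
With no function symbols every ground term is a constant, so there are exactly 3 ground terms at every depth bound.
N_0 = 3
N_1 = 3
N_2 = 3
N_3 = 3
Explicitly: n, r, q.
So |H| = 3.
Each predicate of arity r yields |H|^r ground atoms (one per choice of an r-tuple from H):
  p: 3
Total ground atoms: 3.

3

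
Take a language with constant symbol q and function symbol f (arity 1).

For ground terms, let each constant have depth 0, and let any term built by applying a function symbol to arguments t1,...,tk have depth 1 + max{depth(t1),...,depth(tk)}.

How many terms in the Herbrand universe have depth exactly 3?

If N_k denotes the number of depth-≤k ground terms, the 1 constant gives N_0 = 1, and each function symbol of arity r contributes N_{k-1}^r new terms at level k: N_k = 1 + N_{k-1}.
N_0 = 1
N_1 = 1 + 1 = 2
N_2 = 1 + 2 = 3
N_3 = 1 + 3 = 4
Terms of depth exactly 3: N_3 − N_2 = 4 − 3 = 1.

1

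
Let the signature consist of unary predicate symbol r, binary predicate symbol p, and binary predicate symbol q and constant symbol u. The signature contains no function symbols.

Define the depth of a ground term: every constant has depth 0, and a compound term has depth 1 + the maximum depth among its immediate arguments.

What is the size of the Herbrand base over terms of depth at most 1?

3

First count ground terms of depth ≤ 1.
With no function symbols every ground term is a constant, so there is exactly 1 ground term at every depth bound.
N_0 = 1
N_1 = 1
Explicitly: u.
So |H| = 1.
For each predicate symbol, the number of ground atoms is |H| raised to its arity; summing:
  r: 1;  p: 1^2 = 1;  q: 1^2 = 1
Total ground atoms: 1 + 1 + 1 = 3.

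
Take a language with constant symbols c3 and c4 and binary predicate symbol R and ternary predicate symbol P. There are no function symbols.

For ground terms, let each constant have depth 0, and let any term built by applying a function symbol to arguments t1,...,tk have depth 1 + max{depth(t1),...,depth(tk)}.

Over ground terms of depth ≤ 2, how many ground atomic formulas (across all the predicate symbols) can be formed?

First count ground terms of depth ≤ 2.
With no function symbols every ground term is a constant, so there are exactly 2 ground terms at every depth bound.
N_0 = 2
N_1 = 2
N_2 = 2
Explicitly: c3, c4.
So |H| = 2.
Ground atoms are formed by filling each argument slot of a predicate with a term from H, so an r-ary predicate gives |H|^r atoms:
  R: 2^2 = 4;  P: 2^3 = 8
Total ground atoms: 4 + 8 = 12.

12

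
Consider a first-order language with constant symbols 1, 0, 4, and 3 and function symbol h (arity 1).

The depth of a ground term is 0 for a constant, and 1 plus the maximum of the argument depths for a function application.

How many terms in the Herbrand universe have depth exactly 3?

Let N_k = |{terms of depth ≤ k}|. Then N_0 = 4 and N_k = 4 + N_{k-1} for k ≥ 1 (one summand per function symbol, arity giving the exponent).
N_0 = 4
N_1 = 4 + 4 = 8
N_2 = 4 + 8 = 12
N_3 = 4 + 12 = 16
Terms of depth exactly 3: N_3 − N_2 = 16 − 12 = 4.

4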